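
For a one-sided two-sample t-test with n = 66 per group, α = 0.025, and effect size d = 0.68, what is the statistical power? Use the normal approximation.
Power ≈ 0.97

Power calculation (two-sample t-test, normal approximation):
z_β = d · √(n/2) - z_α
z_β = 0.68 · √(66/2) - 1.960
z_β = 0.68 · 5.745 - 1.960
z_β = 1.946

Power = Φ(z_β) = Φ(1.946) ≈ 0.974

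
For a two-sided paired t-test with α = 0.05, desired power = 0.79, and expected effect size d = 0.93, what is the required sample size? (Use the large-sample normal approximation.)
n = 9 pairs

Sample size formula (paired t-test, normal approximation):
n = ((z_{α/2} + z_β) / d)²

z_{α/2} = 1.960 (for α = 0.05, two-sided)
z_β = 0.806 (for power = 0.79)
d = 0.93

n = ((1.960 + 0.806) / 0.93)²
n = (2.974)²
n ≈ 8.84
Round up to the next whole number: n = 9 pairs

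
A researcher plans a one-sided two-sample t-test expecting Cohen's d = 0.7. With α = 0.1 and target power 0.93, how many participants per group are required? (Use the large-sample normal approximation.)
n = 32 per group

Sample size formula (two-sample t-test, normal approximation):
n = 2 · ((z_α + z_β) / d)²

z_α = 1.282 (for α = 0.1, one-sided)
z_β = 1.476 (for power = 0.93)
d = 0.7

n = 2 · ((1.282 + 1.476) / 0.7)²
n = 2 · (3.940)²
n ≈ 31.05
Round up to the next whole number: n = 32 per group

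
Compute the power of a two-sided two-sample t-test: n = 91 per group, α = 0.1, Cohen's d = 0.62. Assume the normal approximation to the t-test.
Power ≈ 0.99

Power calculation (two-sample t-test, normal approximation):
z_β = d · √(n/2) - z_{α/2}
z_β = 0.62 · √(91/2) - 1.645
z_β = 0.62 · 6.745 - 1.645
z_β = 2.537

Power = Φ(z_β) = Φ(2.537) ≈ 0.994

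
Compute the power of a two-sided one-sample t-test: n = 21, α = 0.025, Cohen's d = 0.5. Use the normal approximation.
Power ≈ 0.52

Power calculation (one-sample t-test, normal approximation):
z_β = d · √n - z_{α/2}
z_β = 0.5 · √21 - 2.241
z_β = 0.5 · 4.583 - 2.241
z_β = 0.050

Power = Φ(z_β) = Φ(0.050) ≈ 0.520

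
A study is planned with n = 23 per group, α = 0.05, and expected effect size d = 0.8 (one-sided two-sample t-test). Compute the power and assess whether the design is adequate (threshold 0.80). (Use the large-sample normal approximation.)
Power ≈ 0.86; the study is adequately powered (power ≥ 0.80)

Power calculation (two-sample t-test, normal approximation):
z_β = d · √(n/2) - z_α
z_β = 0.8 · √(23/2) - 1.645
z_β = 0.8 · 3.391 - 1.645
z_β = 1.068

Power = Φ(z_β) = Φ(1.068) ≈ 0.857

Effect size d = 0.8 is large by Cohen's convention (0.2/0.5/0.8).

Threshold: power ≥ 0.80 is conventionally adequate.
Power ≈ 0.86 → the study is adequately powered (power ≥ 0.80).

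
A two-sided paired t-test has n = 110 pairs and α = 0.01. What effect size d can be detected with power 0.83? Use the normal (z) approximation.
d ≈ 0.34

Minimum detectable effect (paired t-test, normal approximation):
d = (z_{α/2} + z_β) / √n
d = (2.576 + 0.954) / √110
d = 3.530 / 10.488
d ≈ 0.34

By Cohen's convention (0.2 small / 0.5 medium / 0.8 large): small effect.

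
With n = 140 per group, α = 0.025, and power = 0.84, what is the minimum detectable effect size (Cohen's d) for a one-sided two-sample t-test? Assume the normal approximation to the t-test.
d ≈ 0.35

Minimum detectable effect (two-sample t-test, normal approximation):
d = (z_α + z_β) / √(n/2)
d = (1.960 + 0.994) / √(140/2)
d = 2.954 / 8.367
d ≈ 0.35

By Cohen's convention (0.2 small / 0.5 medium / 0.8 large): small effect.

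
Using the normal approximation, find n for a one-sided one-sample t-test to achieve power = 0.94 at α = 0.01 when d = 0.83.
n = 22

Sample size formula (one-sample t-test, normal approximation):
n = ((z_α + z_β) / d)²

z_α = 2.326 (for α = 0.01, one-sided)
z_β = 1.555 (for power = 0.94)
d = 0.83

n = ((2.326 + 1.555) / 0.83)²
n = (4.676)²
n ≈ 21.86
Round up to the next whole number: n = 22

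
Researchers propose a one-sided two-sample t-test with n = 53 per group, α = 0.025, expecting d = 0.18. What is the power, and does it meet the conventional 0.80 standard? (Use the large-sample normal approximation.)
Power ≈ 0.15; the study is underpowered (power < 0.80)

Power calculation (two-sample t-test, normal approximation):
z_β = d · √(n/2) - z_α
z_β = 0.18 · √(53/2) - 1.960
z_β = 0.18 · 5.148 - 1.960
z_β = -1.033

Power = Φ(z_β) = Φ(-1.033) ≈ 0.151

Effect size d = 0.18 is very small by Cohen's convention (0.2/0.5/0.8).

Threshold: power ≥ 0.80 is conventionally adequate.
Power ≈ 0.15 → the study is underpowered (power < 0.80).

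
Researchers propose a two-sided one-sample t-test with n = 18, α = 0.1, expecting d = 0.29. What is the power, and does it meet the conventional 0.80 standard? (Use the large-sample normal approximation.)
Power ≈ 0.34; the study is underpowered (power < 0.80)

Power calculation (one-sample t-test, normal approximation):
z_β = d · √n - z_{α/2}
z_β = 0.29 · √18 - 1.645
z_β = 0.29 · 4.243 - 1.645
z_β = -0.414

Power = Φ(z_β) = Φ(-0.414) ≈ 0.339

Effect size d = 0.29 is small by Cohen's convention (0.2/0.5/0.8).

Threshold: power ≥ 0.80 is conventionally adequate.
Power ≈ 0.34 → the study is underpowered (power < 0.80).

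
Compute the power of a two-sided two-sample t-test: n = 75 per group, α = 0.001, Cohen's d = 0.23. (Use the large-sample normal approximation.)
Power ≈ 0.03

Power calculation (two-sample t-test, normal approximation):
z_β = d · √(n/2) - z_{α/2}
z_β = 0.23 · √(75/2) - 3.291
z_β = 0.23 · 6.124 - 3.291
z_β = -1.882

Power = Φ(z_β) = Φ(-1.882) ≈ 0.030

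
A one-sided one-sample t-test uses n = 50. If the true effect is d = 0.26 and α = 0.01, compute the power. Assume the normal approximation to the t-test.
Power ≈ 0.31

Power calculation (one-sample t-test, normal approximation):
z_β = d · √n - z_α
z_β = 0.26 · √50 - 2.326
z_β = 0.26 · 7.071 - 2.326
z_β = -0.488

Power = Φ(z_β) = Φ(-0.488) ≈ 0.313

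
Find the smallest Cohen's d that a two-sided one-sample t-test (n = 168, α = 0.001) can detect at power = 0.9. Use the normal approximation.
d ≈ 0.35

Minimum detectable effect (one-sample t-test, normal approximation):
d = (z_{α/2} + z_β) / √n
d = (3.291 + 1.282) / √168
d = 4.572 / 12.961
d ≈ 0.35

By Cohen's convention (0.2 small / 0.5 medium / 0.8 large): small effect.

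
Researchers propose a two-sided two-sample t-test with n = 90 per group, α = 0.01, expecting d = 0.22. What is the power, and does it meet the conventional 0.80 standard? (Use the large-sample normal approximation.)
Power ≈ 0.14; the study is underpowered (power < 0.80)

Power calculation (two-sample t-test, normal approximation):
z_β = d · √(n/2) - z_{α/2}
z_β = 0.22 · √(90/2) - 2.576
z_β = 0.22 · 6.708 - 2.576
z_β = -1.100

Power = Φ(z_β) = Φ(-1.100) ≈ 0.136

Effect size d = 0.22 is small by Cohen's convention (0.2/0.5/0.8).

Threshold: power ≥ 0.80 is conventionally adequate.
Power ≈ 0.14 → the study is underpowered (power < 0.80).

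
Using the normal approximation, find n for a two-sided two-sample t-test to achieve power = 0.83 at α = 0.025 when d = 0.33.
n = 188 per group

Sample size formula (two-sample t-test, normal approximation):
n = 2 · ((z_{α/2} + z_β) / d)²

z_{α/2} = 2.241 (for α = 0.025, two-sided)
z_β = 0.954 (for power = 0.83)
d = 0.33

n = 2 · ((2.241 + 0.954) / 0.33)²
n = 2 · (9.682)²
n ≈ 187.48
Round up to the next whole number: n = 188 per group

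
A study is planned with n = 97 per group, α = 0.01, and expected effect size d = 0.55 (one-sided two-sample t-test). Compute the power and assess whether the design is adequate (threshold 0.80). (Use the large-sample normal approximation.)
Power ≈ 0.93; the study is adequately powered (power ≥ 0.80)

Power calculation (two-sample t-test, normal approximation):
z_β = d · √(n/2) - z_α
z_β = 0.55 · √(97/2) - 2.326
z_β = 0.55 · 6.964 - 2.326
z_β = 1.504

Power = Φ(z_β) = Φ(1.504) ≈ 0.934

Effect size d = 0.55 is medium by Cohen's convention (0.2/0.5/0.8).

Threshold: power ≥ 0.80 is conventionally adequate.
Power ≈ 0.93 → the study is adequately powered (power ≥ 0.80).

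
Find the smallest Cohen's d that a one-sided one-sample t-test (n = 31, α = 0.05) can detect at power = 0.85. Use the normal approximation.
d ≈ 0.48

Minimum detectable effect (one-sample t-test, normal approximation):
d = (z_α + z_β) / √n
d = (1.645 + 1.036) / √31
d = 2.681 / 5.568
d ≈ 0.48

By Cohen's convention (0.2 small / 0.5 medium / 0.8 large): small effect.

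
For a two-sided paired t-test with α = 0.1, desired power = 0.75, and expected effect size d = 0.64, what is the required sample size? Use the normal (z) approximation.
n = 14 pairs

Sample size formula (paired t-test, normal approximation):
n = ((z_{α/2} + z_β) / d)²

z_{α/2} = 1.645 (for α = 0.1, two-sided)
z_β = 0.674 (for power = 0.75)
d = 0.64

n = ((1.645 + 0.674) / 0.64)²
n = (3.623)²
n ≈ 13.13
Round up to the next whole number: n = 14 pairs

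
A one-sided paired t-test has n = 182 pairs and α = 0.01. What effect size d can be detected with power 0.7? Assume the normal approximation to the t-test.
d ≈ 0.21

Minimum detectable effect (paired t-test, normal approximation):
d = (z_α + z_β) / √n
d = (2.326 + 0.524) / √182
d = 2.851 / 13.491
d ≈ 0.21

By Cohen's convention (0.2 small / 0.5 medium / 0.8 large): small effect.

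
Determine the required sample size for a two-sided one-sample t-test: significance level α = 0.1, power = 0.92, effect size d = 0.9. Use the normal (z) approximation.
n = 12

Sample size formula (one-sample t-test, normal approximation):
n = ((z_{α/2} + z_β) / d)²

z_{α/2} = 1.645 (for α = 0.1, two-sided)
z_β = 1.405 (for power = 0.92)
d = 0.9

n = ((1.645 + 1.405) / 0.9)²
n = (3.389)²
n ≈ 11.49
Round up to the next whole number: n = 12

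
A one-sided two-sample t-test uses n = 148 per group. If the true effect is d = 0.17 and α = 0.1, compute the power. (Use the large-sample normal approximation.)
Power ≈ 0.57

Power calculation (two-sample t-test, normal approximation):
z_β = d · √(n/2) - z_α
z_β = 0.17 · √(148/2) - 1.282
z_β = 0.17 · 8.602 - 1.282
z_β = 0.181

Power = Φ(z_β) = Φ(0.181) ≈ 0.572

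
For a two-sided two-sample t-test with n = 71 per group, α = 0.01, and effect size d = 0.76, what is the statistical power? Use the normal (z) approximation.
Power ≈ 0.97

Power calculation (two-sample t-test, normal approximation):
z_β = d · √(n/2) - z_{α/2}
z_β = 0.76 · √(71/2) - 2.576
z_β = 0.76 · 5.958 - 2.576
z_β = 1.952

Power = Φ(z_β) = Φ(1.952) ≈ 0.975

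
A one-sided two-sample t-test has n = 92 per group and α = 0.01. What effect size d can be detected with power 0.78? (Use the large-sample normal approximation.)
d ≈ 0.46

Minimum detectable effect (two-sample t-test, normal approximation):
d = (z_α + z_β) / √(n/2)
d = (2.326 + 0.772) / √(92/2)
d = 3.099 / 6.782
d ≈ 0.46

By Cohen's convention (0.2 small / 0.5 medium / 0.8 large): small effect.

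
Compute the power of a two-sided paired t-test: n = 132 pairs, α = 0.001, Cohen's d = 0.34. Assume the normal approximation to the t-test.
Power ≈ 0.73

Power calculation (paired t-test, normal approximation):
z_β = d · √n - z_{α/2}
z_β = 0.34 · √132 - 3.291
z_β = 0.34 · 11.489 - 3.291
z_β = 0.616

Power = Φ(z_β) = Φ(0.616) ≈ 0.731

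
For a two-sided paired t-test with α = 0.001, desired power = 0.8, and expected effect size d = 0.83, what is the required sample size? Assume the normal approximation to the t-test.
n = 25 pairs

Sample size formula (paired t-test, normal approximation):
n = ((z_{α/2} + z_β) / d)²

z_{α/2} = 3.291 (for α = 0.001, two-sided)
z_β = 0.842 (for power = 0.8)
d = 0.83

n = ((3.291 + 0.842) / 0.83)²
n = (4.980)²
n ≈ 24.80
Round up to the next whole number: n = 25 pairs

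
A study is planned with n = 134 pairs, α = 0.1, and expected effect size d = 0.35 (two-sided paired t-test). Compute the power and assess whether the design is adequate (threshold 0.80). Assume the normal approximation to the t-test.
Power ≈ 0.99; the study is adequately powered (power ≥ 0.80)

Power calculation (paired t-test, normal approximation):
z_β = d · √n - z_{α/2}
z_β = 0.35 · √134 - 1.645
z_β = 0.35 · 11.576 - 1.645
z_β = 2.407

Power = Φ(z_β) = Φ(2.407) ≈ 0.992

Effect size d = 0.35 is small by Cohen's convention (0.2/0.5/0.8).

Threshold: power ≥ 0.80 is conventionally adequate.
Power ≈ 0.99 → the study is adequately powered (power ≥ 0.80).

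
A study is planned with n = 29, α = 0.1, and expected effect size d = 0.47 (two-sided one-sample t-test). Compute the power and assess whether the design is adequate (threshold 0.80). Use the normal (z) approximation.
Power ≈ 0.81; the study is adequately powered (power ≥ 0.80)

Power calculation (one-sample t-test, normal approximation):
z_β = d · √n - z_{α/2}
z_β = 0.47 · √29 - 1.645
z_β = 0.47 · 5.385 - 1.645
z_β = 0.886

Power = Φ(z_β) = Φ(0.886) ≈ 0.812

Effect size d = 0.47 is small by Cohen's convention (0.2/0.5/0.8).

Threshold: power ≥ 0.80 is conventionally adequate.
Power ≈ 0.81 → the study is adequately powered (power ≥ 0.80).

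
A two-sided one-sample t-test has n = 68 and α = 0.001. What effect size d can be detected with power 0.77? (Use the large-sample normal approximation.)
d ≈ 0.49

Minimum detectable effect (one-sample t-test, normal approximation):
d = (z_{α/2} + z_β) / √n
d = (3.291 + 0.739) / √68
d = 4.029 / 8.246
d ≈ 0.49

By Cohen's convention (0.2 small / 0.5 medium / 0.8 large): small effect.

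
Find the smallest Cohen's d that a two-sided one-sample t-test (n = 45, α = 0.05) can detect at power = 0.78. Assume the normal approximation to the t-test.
d ≈ 0.41

Minimum detectable effect (one-sample t-test, normal approximation):
d = (z_{α/2} + z_β) / √n
d = (1.960 + 0.772) / √45
d = 2.732 / 6.708
d ≈ 0.41

By Cohen's convention (0.2 small / 0.5 medium / 0.8 large): small effect.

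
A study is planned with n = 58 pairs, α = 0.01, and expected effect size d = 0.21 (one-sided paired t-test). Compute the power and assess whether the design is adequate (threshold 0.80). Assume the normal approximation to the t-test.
Power ≈ 0.23; the study is underpowered (power < 0.80)

Power calculation (paired t-test, normal approximation):
z_β = d · √n - z_α
z_β = 0.21 · √58 - 2.326
z_β = 0.21 · 7.616 - 2.326
z_β = -0.727

Power = Φ(z_β) = Φ(-0.727) ≈ 0.234

Effect size d = 0.21 is small by Cohen's convention (0.2/0.5/0.8).

Threshold: power ≥ 0.80 is conventionally adequate.
Power ≈ 0.23 → the study is underpowered (power < 0.80).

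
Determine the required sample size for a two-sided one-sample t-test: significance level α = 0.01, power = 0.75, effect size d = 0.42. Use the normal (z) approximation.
n = 60

Sample size formula (one-sample t-test, normal approximation):
n = ((z_{α/2} + z_β) / d)²

z_{α/2} = 2.576 (for α = 0.01, two-sided)
z_β = 0.674 (for power = 0.75)
d = 0.42

n = ((2.576 + 0.674) / 0.42)²
n = (7.738)²
n ≈ 59.88
Round up to the next whole number: n = 60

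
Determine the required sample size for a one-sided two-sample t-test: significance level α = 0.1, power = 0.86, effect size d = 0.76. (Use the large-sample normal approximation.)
n = 20 per group

Sample size formula (two-sample t-test, normal approximation):
n = 2 · ((z_α + z_β) / d)²

z_α = 1.282 (for α = 0.1, one-sided)
z_β = 1.080 (for power = 0.86)
d = 0.76

n = 2 · ((1.282 + 1.080) / 0.76)²
n = 2 · (3.108)²
n ≈ 19.32
Round up to the next whole number: n = 20 per group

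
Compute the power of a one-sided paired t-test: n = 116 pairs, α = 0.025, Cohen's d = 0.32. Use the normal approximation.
Power ≈ 0.93

Power calculation (paired t-test, normal approximation):
z_β = d · √n - z_α
z_β = 0.32 · √116 - 1.960
z_β = 0.32 · 10.770 - 1.960
z_β = 1.487

Power = Φ(z_β) = Φ(1.487) ≈ 0.931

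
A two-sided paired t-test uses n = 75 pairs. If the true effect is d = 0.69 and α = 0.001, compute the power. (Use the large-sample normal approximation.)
Power ≈ 1.00

Power calculation (paired t-test, normal approximation):
z_β = d · √n - z_{α/2}
z_β = 0.69 · √75 - 3.291
z_β = 0.69 · 8.660 - 3.291
z_β = 2.685

Power = Φ(z_β) = Φ(2.685) ≈ 0.996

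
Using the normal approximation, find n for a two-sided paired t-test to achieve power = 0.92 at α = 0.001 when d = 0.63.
n = 56 pairs

Sample size formula (paired t-test, normal approximation):
n = ((z_{α/2} + z_β) / d)²

z_{α/2} = 3.291 (for α = 0.001, two-sided)
z_β = 1.405 (for power = 0.92)
d = 0.63

n = ((3.291 + 1.405) / 0.63)²
n = (7.454)²
n ≈ 55.56
Round up to the next whole number: n = 56 pairs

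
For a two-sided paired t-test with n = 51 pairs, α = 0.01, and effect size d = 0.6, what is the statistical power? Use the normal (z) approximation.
Power ≈ 0.96

Power calculation (paired t-test, normal approximation):
z_β = d · √n - z_{α/2}
z_β = 0.6 · √51 - 2.576
z_β = 0.6 · 7.141 - 2.576
z_β = 1.709

Power = Φ(z_β) = Φ(1.709) ≈ 0.956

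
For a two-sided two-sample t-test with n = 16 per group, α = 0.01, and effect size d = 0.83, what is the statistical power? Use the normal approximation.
Power ≈ 0.41

Power calculation (two-sample t-test, normal approximation):
z_β = d · √(n/2) - z_{α/2}
z_β = 0.83 · √(16/2) - 2.576
z_β = 0.83 · 2.828 - 2.576
z_β = -0.228

Power = Φ(z_β) = Φ(-0.228) ≈ 0.410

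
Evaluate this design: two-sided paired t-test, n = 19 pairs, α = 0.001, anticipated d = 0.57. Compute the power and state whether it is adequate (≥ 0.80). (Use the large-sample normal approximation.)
Power ≈ 0.21; the study is underpowered (power < 0.80)

Power calculation (paired t-test, normal approximation):
z_β = d · √n - z_{α/2}
z_β = 0.57 · √19 - 3.291
z_β = 0.57 · 4.359 - 3.291
z_β = -0.806

Power = Φ(z_β) = Φ(-0.806) ≈ 0.210

Effect size d = 0.57 is medium by Cohen's convention (0.2/0.5/0.8).

Threshold: power ≥ 0.80 is conventionally adequate.
Power ≈ 0.21 → the study is underpowered (power < 0.80).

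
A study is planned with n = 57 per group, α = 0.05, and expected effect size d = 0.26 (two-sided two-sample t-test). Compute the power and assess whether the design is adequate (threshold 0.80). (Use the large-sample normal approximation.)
Power ≈ 0.28; the study is underpowered (power < 0.80)

Power calculation (two-sample t-test, normal approximation):
z_β = d · √(n/2) - z_{α/2}
z_β = 0.26 · √(57/2) - 1.960
z_β = 0.26 · 5.339 - 1.960
z_β = -0.572

Power = Φ(z_β) = Φ(-0.572) ≈ 0.284

Effect size d = 0.26 is small by Cohen's convention (0.2/0.5/0.8).

Threshold: power ≥ 0.80 is conventionally adequate.
Power ≈ 0.28 → the study is underpowered (power < 0.80).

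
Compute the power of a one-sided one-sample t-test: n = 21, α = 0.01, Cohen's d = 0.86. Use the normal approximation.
Power ≈ 0.95

Power calculation (one-sample t-test, normal approximation):
z_β = d · √n - z_α
z_β = 0.86 · √21 - 2.326
z_β = 0.86 · 4.583 - 2.326
z_β = 1.615

Power = Φ(z_β) = Φ(1.615) ≈ 0.947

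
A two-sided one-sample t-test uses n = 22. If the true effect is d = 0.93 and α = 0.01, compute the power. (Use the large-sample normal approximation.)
Power ≈ 0.96

Power calculation (one-sample t-test, normal approximation):
z_β = d · √n - z_{α/2}
z_β = 0.93 · √22 - 2.576
z_β = 0.93 · 4.690 - 2.576
z_β = 1.786

Power = Φ(z_β) = Φ(1.786) ≈ 0.963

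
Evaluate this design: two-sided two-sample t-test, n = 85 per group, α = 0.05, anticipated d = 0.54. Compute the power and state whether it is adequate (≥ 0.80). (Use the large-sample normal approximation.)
Power ≈ 0.94; the study is adequately powered (power ≥ 0.80)

Power calculation (two-sample t-test, normal approximation):
z_β = d · √(n/2) - z_{α/2}
z_β = 0.54 · √(85/2) - 1.960
z_β = 0.54 · 6.519 - 1.960
z_β = 1.560

Power = Φ(z_β) = Φ(1.560) ≈ 0.941

Effect size d = 0.54 is medium by Cohen's convention (0.2/0.5/0.8).

Threshold: power ≥ 0.80 is conventionally adequate.
Power ≈ 0.94 → the study is adequately powered (power ≥ 0.80).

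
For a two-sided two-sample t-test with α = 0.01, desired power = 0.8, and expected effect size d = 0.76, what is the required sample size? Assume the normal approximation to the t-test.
n = 41 per group

Sample size formula (two-sample t-test, normal approximation):
n = 2 · ((z_{α/2} + z_β) / d)²

z_{α/2} = 2.576 (for α = 0.01, two-sided)
z_β = 0.842 (for power = 0.8)
d = 0.76

n = 2 · ((2.576 + 0.842) / 0.76)²
n = 2 · (4.497)²
n ≈ 40.45
Round up to the next whole number: n = 41 per group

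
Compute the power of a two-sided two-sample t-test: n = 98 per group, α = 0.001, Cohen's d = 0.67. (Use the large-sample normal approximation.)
Power ≈ 0.92

Power calculation (two-sample t-test, normal approximation):
z_β = d · √(n/2) - z_{α/2}
z_β = 0.67 · √(98/2) - 3.291
z_β = 0.67 · 7.000 - 3.291
z_β = 1.399

Power = Φ(z_β) = Φ(1.399) ≈ 0.919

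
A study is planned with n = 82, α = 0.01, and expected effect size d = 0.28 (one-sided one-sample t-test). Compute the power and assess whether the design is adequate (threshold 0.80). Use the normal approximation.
Power ≈ 0.58; the study is underpowered (power < 0.80)

Power calculation (one-sample t-test, normal approximation):
z_β = d · √n - z_α
z_β = 0.28 · √82 - 2.326
z_β = 0.28 · 9.055 - 2.326
z_β = 0.209

Power = Φ(z_β) = Φ(0.209) ≈ 0.583

Effect size d = 0.28 is small by Cohen's convention (0.2/0.5/0.8).

Threshold: power ≥ 0.80 is conventionally adequate.
Power ≈ 0.58 → the study is underpowered (power < 0.80).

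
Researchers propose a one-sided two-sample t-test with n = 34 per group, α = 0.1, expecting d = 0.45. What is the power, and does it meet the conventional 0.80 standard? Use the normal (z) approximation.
Power ≈ 0.72; the study is underpowered (power < 0.80)

Power calculation (two-sample t-test, normal approximation):
z_β = d · √(n/2) - z_α
z_β = 0.45 · √(34/2) - 1.282
z_β = 0.45 · 4.123 - 1.282
z_β = 0.574

Power = Φ(z_β) = Φ(0.574) ≈ 0.717

Effect size d = 0.45 is small by Cohen's convention (0.2/0.5/0.8).

Threshold: power ≥ 0.80 is conventionally adequate.
Power ≈ 0.72 → the study is underpowered (power < 0.80).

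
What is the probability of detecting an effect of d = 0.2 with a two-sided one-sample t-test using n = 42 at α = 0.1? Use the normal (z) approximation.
Power ≈ 0.36

Power calculation (one-sample t-test, normal approximation):
z_β = d · √n - z_{α/2}
z_β = 0.2 · √42 - 1.645
z_β = 0.2 · 6.481 - 1.645
z_β = -0.349

Power = Φ(z_β) = Φ(-0.349) ≈ 0.364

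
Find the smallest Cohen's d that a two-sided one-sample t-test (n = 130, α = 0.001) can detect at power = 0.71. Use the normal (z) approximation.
d ≈ 0.34

Minimum detectable effect (one-sample t-test, normal approximation):
d = (z_{α/2} + z_β) / √n
d = (3.291 + 0.553) / √130
d = 3.844 / 11.402
d ≈ 0.34

By Cohen's convention (0.2 small / 0.5 medium / 0.8 large): small effect.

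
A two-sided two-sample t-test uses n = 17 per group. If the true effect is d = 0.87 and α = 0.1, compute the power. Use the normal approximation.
Power ≈ 0.81

Power calculation (two-sample t-test, normal approximation):
z_β = d · √(n/2) - z_{α/2}
z_β = 0.87 · √(17/2) - 1.645
z_β = 0.87 · 2.915 - 1.645
z_β = 0.892

Power = Φ(z_β) = Φ(0.892) ≈ 0.814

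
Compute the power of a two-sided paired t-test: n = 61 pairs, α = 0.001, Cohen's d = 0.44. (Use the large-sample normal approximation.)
Power ≈ 0.56

Power calculation (paired t-test, normal approximation):
z_β = d · √n - z_{α/2}
z_β = 0.44 · √61 - 3.291
z_β = 0.44 · 7.810 - 3.291
z_β = 0.146

Power = Φ(z_β) = Φ(0.146) ≈ 0.558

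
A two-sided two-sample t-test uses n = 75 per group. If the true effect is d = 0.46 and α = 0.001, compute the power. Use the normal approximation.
Power ≈ 0.32

Power calculation (two-sample t-test, normal approximation):
z_β = d · √(n/2) - z_{α/2}
z_β = 0.46 · √(75/2) - 3.291
z_β = 0.46 · 6.124 - 3.291
z_β = -0.474

Power = Φ(z_β) = Φ(-0.474) ≈ 0.318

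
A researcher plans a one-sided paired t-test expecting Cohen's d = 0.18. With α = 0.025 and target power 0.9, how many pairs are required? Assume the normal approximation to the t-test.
n = 325 pairs

Sample size formula (paired t-test, normal approximation):
n = ((z_α + z_β) / d)²

z_α = 1.960 (for α = 0.025, one-sided)
z_β = 1.282 (for power = 0.9)
d = 0.18

n = ((1.960 + 1.282) / 0.18)²
n = (18.011)²
n ≈ 324.40
Round up to the next whole number: n = 325 pairs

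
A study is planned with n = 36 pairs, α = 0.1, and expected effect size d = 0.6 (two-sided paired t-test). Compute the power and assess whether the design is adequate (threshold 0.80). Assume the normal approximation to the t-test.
Power ≈ 0.97; the study is adequately powered (power ≥ 0.80)

Power calculation (paired t-test, normal approximation):
z_β = d · √n - z_{α/2}
z_β = 0.6 · √36 - 1.645
z_β = 0.6 · 6.000 - 1.645
z_β = 1.955

Power = Φ(z_β) = Φ(1.955) ≈ 0.975

Effect size d = 0.6 is medium by Cohen's convention (0.2/0.5/0.8).

Threshold: power ≥ 0.80 is conventionally adequate.
Power ≈ 0.97 → the study is adequately powered (power ≥ 0.80).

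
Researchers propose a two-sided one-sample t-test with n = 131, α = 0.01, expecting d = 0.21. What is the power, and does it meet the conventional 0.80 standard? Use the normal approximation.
Power ≈ 0.43; the study is underpowered (power < 0.80)

Power calculation (one-sample t-test, normal approximation):
z_β = d · √n - z_{α/2}
z_β = 0.21 · √131 - 2.576
z_β = 0.21 · 11.446 - 2.576
z_β = -0.172

Power = Φ(z_β) = Φ(-0.172) ≈ 0.432

Effect size d = 0.21 is small by Cohen's convention (0.2/0.5/0.8).

Threshold: power ≥ 0.80 is conventionally adequate.
Power ≈ 0.43 → the study is underpowered (power < 0.80).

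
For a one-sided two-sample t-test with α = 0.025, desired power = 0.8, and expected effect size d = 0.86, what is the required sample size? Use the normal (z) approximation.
n = 22 per group

Sample size formula (two-sample t-test, normal approximation):
n = 2 · ((z_α + z_β) / d)²

z_α = 1.960 (for α = 0.025, one-sided)
z_β = 0.842 (for power = 0.8)
d = 0.86

n = 2 · ((1.960 + 0.842) / 0.86)²
n = 2 · (3.258)²
n ≈ 21.23
Round up to the next whole number: n = 22 per group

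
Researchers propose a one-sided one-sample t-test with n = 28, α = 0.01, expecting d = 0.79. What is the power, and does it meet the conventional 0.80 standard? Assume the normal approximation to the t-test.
Power ≈ 0.97; the study is adequately powered (power ≥ 0.80)

Power calculation (one-sample t-test, normal approximation):
z_β = d · √n - z_α
z_β = 0.79 · √28 - 2.326
z_β = 0.79 · 5.292 - 2.326
z_β = 1.854

Power = Φ(z_β) = Φ(1.854) ≈ 0.968

Effect size d = 0.79 is medium by Cohen's convention (0.2/0.5/0.8).

Threshold: power ≥ 0.80 is conventionally adequate.
Power ≈ 0.97 → the study is adequately powered (power ≥ 0.80).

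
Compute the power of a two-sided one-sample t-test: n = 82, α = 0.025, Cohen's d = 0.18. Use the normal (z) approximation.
Power ≈ 0.27

Power calculation (one-sample t-test, normal approximation):
z_β = d · √n - z_{α/2}
z_β = 0.18 · √82 - 2.241
z_β = 0.18 · 9.055 - 2.241
z_β = -0.611

Power = Φ(z_β) = Φ(-0.611) ≈ 0.270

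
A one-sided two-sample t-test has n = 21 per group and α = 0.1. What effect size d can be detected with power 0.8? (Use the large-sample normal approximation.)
d ≈ 0.66

Minimum detectable effect (two-sample t-test, normal approximation):
d = (z_α + z_β) / √(n/2)
d = (1.282 + 0.842) / √(21/2)
d = 2.123 / 3.240
d ≈ 0.66

By Cohen's convention (0.2 small / 0.5 medium / 0.8 large): medium effect.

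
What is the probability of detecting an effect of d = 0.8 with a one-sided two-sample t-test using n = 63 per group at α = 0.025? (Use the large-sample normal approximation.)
Power ≈ 0.99

Power calculation (two-sample t-test, normal approximation):
z_β = d · √(n/2) - z_α
z_β = 0.8 · √(63/2) - 1.960
z_β = 0.8 · 5.612 - 1.960
z_β = 2.530

Power = Φ(z_β) = Φ(2.530) ≈ 0.994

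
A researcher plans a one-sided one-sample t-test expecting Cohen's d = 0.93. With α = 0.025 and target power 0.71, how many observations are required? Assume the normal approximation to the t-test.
n = 8

Sample size formula (one-sample t-test, normal approximation):
n = ((z_α + z_β) / d)²

z_α = 1.960 (for α = 0.025, one-sided)
z_β = 0.553 (for power = 0.71)
d = 0.93

n = ((1.960 + 0.553) / 0.93)²
n = (2.702)²
n ≈ 7.30
Round up to the next whole number: n = 8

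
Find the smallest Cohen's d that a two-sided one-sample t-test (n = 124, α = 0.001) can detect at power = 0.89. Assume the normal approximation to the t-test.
d ≈ 0.41

Minimum detectable effect (one-sample t-test, normal approximation):
d = (z_{α/2} + z_β) / √n
d = (3.291 + 1.227) / √124
d = 4.517 / 11.136
d ≈ 0.41

By Cohen's convention (0.2 small / 0.5 medium / 0.8 large): small effect.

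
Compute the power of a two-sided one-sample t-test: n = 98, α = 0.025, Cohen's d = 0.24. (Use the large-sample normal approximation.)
Power ≈ 0.55

Power calculation (one-sample t-test, normal approximation):
z_β = d · √n - z_{α/2}
z_β = 0.24 · √98 - 2.241
z_β = 0.24 · 9.899 - 2.241
z_β = 0.134

Power = Φ(z_β) = Φ(0.134) ≈ 0.553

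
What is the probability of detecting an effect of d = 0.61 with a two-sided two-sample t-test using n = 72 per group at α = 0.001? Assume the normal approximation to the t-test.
Power ≈ 0.64

Power calculation (two-sample t-test, normal approximation):
z_β = d · √(n/2) - z_{α/2}
z_β = 0.61 · √(72/2) - 3.291
z_β = 0.61 · 6.000 - 3.291
z_β = 0.369

Power = Φ(z_β) = Φ(0.369) ≈ 0.644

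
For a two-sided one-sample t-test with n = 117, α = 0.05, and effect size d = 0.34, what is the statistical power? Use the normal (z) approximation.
Power ≈ 0.96

Power calculation (one-sample t-test, normal approximation):
z_β = d · √n - z_{α/2}
z_β = 0.34 · √117 - 1.960
z_β = 0.34 · 10.817 - 1.960
z_β = 1.718

Power = Φ(z_β) = Φ(1.718) ≈ 0.957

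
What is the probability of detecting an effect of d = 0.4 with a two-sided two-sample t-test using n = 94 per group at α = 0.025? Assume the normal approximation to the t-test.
Power ≈ 0.69

Power calculation (two-sample t-test, normal approximation):
z_β = d · √(n/2) - z_{α/2}
z_β = 0.4 · √(94/2) - 2.241
z_β = 0.4 · 6.856 - 2.241
z_β = 0.501

Power = Φ(z_β) = Φ(0.501) ≈ 0.692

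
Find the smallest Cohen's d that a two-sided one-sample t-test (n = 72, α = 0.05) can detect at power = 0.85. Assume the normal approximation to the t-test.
d ≈ 0.35

Minimum detectable effect (one-sample t-test, normal approximation):
d = (z_{α/2} + z_β) / √n
d = (1.960 + 1.036) / √72
d = 2.996 / 8.485
d ≈ 0.35

By Cohen's convention (0.2 small / 0.5 medium / 0.8 large): small effect.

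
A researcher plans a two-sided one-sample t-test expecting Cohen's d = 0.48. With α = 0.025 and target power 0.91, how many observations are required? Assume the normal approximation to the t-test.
n = 56

Sample size formula (one-sample t-test, normal approximation):
n = ((z_{α/2} + z_β) / d)²

z_{α/2} = 2.241 (for α = 0.025, two-sided)
z_β = 1.341 (for power = 0.91)
d = 0.48

n = ((2.241 + 1.341) / 0.48)²
n = (7.463)²
n ≈ 55.70
Round up to the next whole number: n = 56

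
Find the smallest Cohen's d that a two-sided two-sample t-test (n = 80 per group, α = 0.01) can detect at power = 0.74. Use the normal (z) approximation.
d ≈ 0.51

Minimum detectable effect (two-sample t-test, normal approximation):
d = (z_{α/2} + z_β) / √(n/2)
d = (2.576 + 0.643) / √(80/2)
d = 3.219 / 6.325
d ≈ 0.51

By Cohen's convention (0.2 small / 0.5 medium / 0.8 large): medium effect.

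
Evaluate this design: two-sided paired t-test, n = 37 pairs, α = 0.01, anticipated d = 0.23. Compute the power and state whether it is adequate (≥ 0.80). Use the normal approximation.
Power ≈ 0.12; the study is underpowered (power < 0.80)

Power calculation (paired t-test, normal approximation):
z_β = d · √n - z_{α/2}
z_β = 0.23 · √37 - 2.576
z_β = 0.23 · 6.083 - 2.576
z_β = -1.177

Power = Φ(z_β) = Φ(-1.177) ≈ 0.120

Effect size d = 0.23 is small by Cohen's convention (0.2/0.5/0.8).

Threshold: power ≥ 0.80 is conventionally adequate.
Power ≈ 0.12 → the study is underpowered (power < 0.80).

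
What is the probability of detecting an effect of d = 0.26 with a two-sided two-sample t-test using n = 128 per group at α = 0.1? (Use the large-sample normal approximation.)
Power ≈ 0.67

Power calculation (two-sample t-test, normal approximation):
z_β = d · √(n/2) - z_{α/2}
z_β = 0.26 · √(128/2) - 1.645
z_β = 0.26 · 8.000 - 1.645
z_β = 0.435

Power = Φ(z_β) = Φ(0.435) ≈ 0.668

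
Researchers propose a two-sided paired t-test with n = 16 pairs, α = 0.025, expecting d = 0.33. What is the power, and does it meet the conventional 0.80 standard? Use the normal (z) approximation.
Power ≈ 0.18; the study is underpowered (power < 0.80)

Power calculation (paired t-test, normal approximation):
z_β = d · √n - z_{α/2}
z_β = 0.33 · √16 - 2.241
z_β = 0.33 · 4.000 - 2.241
z_β = -0.921

Power = Φ(z_β) = Φ(-0.921) ≈ 0.178

Effect size d = 0.33 is small by Cohen's convention (0.2/0.5/0.8).

Threshold: power ≥ 0.80 is conventionally adequate.
Power ≈ 0.18 → the study is underpowered (power < 0.80).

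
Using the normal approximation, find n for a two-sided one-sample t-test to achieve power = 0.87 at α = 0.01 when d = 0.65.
n = 33

Sample size formula (one-sample t-test, normal approximation):
n = ((z_{α/2} + z_β) / d)²

z_{α/2} = 2.576 (for α = 0.01, two-sided)
z_β = 1.126 (for power = 0.87)
d = 0.65

n = ((2.576 + 1.126) / 0.65)²
n = (5.695)²
n ≈ 32.43
Round up to the next whole number: n = 33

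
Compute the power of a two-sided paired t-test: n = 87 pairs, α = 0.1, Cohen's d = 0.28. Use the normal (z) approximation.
Power ≈ 0.83

Power calculation (paired t-test, normal approximation):
z_β = d · √n - z_{α/2}
z_β = 0.28 · √87 - 1.645
z_β = 0.28 · 9.327 - 1.645
z_β = 0.967

Power = Φ(z_β) = Φ(0.967) ≈ 0.833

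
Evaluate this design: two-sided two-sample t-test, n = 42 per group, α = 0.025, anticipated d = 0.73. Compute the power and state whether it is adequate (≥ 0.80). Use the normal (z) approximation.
Power ≈ 0.87; the study is adequately powered (power ≥ 0.80)

Power calculation (two-sample t-test, normal approximation):
z_β = d · √(n/2) - z_{α/2}
z_β = 0.73 · √(42/2) - 2.241
z_β = 0.73 · 4.583 - 2.241
z_β = 1.104

Power = Φ(z_β) = Φ(1.104) ≈ 0.865

Effect size d = 0.73 is medium by Cohen's convention (0.2/0.5/0.8).

Threshold: power ≥ 0.80 is conventionally adequate.
Power ≈ 0.87 → the study is adequately powered (power ≥ 0.80).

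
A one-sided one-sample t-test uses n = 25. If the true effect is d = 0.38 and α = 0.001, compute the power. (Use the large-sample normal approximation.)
Power ≈ 0.12

Power calculation (one-sample t-test, normal approximation):
z_β = d · √n - z_α
z_β = 0.38 · √25 - 3.090
z_β = 0.38 · 5.000 - 3.090
z_β = -1.190

Power = Φ(z_β) = Φ(-1.190) ≈ 0.117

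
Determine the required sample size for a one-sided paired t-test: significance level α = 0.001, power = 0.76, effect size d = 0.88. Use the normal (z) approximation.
n = 19 pairs

Sample size formula (paired t-test, normal approximation):
n = ((z_α + z_β) / d)²

z_α = 3.090 (for α = 0.001, one-sided)
z_β = 0.706 (for power = 0.76)
d = 0.88

n = ((3.090 + 0.706) / 0.88)²
n = (4.314)²
n ≈ 18.61
Round up to the next whole number: n = 19 pairs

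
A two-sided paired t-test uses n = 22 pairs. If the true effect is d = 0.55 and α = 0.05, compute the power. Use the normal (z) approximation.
Power ≈ 0.73

Power calculation (paired t-test, normal approximation):
z_β = d · √n - z_{α/2}
z_β = 0.55 · √22 - 1.960
z_β = 0.55 · 4.690 - 1.960
z_β = 0.620

Power = Φ(z_β) = Φ(0.620) ≈ 0.732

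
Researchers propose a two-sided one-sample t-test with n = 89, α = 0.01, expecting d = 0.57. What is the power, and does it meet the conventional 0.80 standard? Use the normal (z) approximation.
Power ≈ 1.00; the study is adequately powered (power ≥ 0.80)

Power calculation (one-sample t-test, normal approximation):
z_β = d · √n - z_{α/2}
z_β = 0.57 · √89 - 2.576
z_β = 0.57 · 9.434 - 2.576
z_β = 2.802

Power = Φ(z_β) = Φ(2.802) ≈ 0.997

Effect size d = 0.57 is medium by Cohen's convention (0.2/0.5/0.8).

Threshold: power ≥ 0.80 is conventionally adequate.
Power ≈ 1.00 → the study is adequately powered (power ≥ 0.80).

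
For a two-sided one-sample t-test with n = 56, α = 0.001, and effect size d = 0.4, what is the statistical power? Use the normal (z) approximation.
Power ≈ 0.38

Power calculation (one-sample t-test, normal approximation):
z_β = d · √n - z_{α/2}
z_β = 0.4 · √56 - 3.291
z_β = 0.4 · 7.483 - 3.291
z_β = -0.297

Power = Φ(z_β) = Φ(-0.297) ≈ 0.383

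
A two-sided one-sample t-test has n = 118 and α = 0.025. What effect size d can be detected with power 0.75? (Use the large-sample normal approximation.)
d ≈ 0.27

Minimum detectable effect (one-sample t-test, normal approximation):
d = (z_{α/2} + z_β) / √n
d = (2.241 + 0.674) / √118
d = 2.916 / 10.863
d ≈ 0.27

By Cohen's convention (0.2 small / 0.5 medium / 0.8 large): small effect.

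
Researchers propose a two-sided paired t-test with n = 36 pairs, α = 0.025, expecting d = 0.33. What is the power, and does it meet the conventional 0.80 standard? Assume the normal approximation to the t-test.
Power ≈ 0.40; the study is underpowered (power < 0.80)

Power calculation (paired t-test, normal approximation):
z_β = d · √n - z_{α/2}
z_β = 0.33 · √36 - 2.241
z_β = 0.33 · 6.000 - 2.241
z_β = -0.261

Power = Φ(z_β) = Φ(-0.261) ≈ 0.397

Effect size d = 0.33 is small by Cohen's convention (0.2/0.5/0.8).

Threshold: power ≥ 0.80 is conventionally adequate.
Power ≈ 0.40 → the study is underpowered (power < 0.80).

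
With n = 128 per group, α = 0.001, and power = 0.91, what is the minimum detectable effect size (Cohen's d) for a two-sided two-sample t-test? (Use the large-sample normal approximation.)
d ≈ 0.58

Minimum detectable effect (two-sample t-test, normal approximation):
d = (z_{α/2} + z_β) / √(n/2)
d = (3.291 + 1.341) / √(128/2)
d = 4.631 / 8.000
d ≈ 0.58

By Cohen's convention (0.2 small / 0.5 medium / 0.8 large): medium effect.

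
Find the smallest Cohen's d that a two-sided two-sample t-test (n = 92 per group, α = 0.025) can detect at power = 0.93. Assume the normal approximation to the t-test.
d ≈ 0.55

Minimum detectable effect (two-sample t-test, normal approximation):
d = (z_{α/2} + z_β) / √(n/2)
d = (2.241 + 1.476) / √(92/2)
d = 3.717 / 6.782
d ≈ 0.55

By Cohen's convention (0.2 small / 0.5 medium / 0.8 large): medium effect.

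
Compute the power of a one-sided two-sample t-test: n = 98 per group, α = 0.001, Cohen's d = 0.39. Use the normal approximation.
Power ≈ 0.36

Power calculation (two-sample t-test, normal approximation):
z_β = d · √(n/2) - z_α
z_β = 0.39 · √(98/2) - 3.090
z_β = 0.39 · 7.000 - 3.090
z_β = -0.360

Power = Φ(z_β) = Φ(-0.360) ≈ 0.359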